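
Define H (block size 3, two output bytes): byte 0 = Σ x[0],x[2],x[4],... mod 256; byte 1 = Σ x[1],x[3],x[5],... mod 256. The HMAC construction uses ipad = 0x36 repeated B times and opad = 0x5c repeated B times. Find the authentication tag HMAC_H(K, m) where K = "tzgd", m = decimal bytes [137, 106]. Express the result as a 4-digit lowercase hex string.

540f

Key "tzgd" = 74 7a 67 64 is 4 bytes > B = 3, so hash it first: H(key) = db de, then zero-pad to 3 bytes: K' = db de 00.
K' ⊕ ipad = ed e8 36.  K' ⊕ opad = 87 82 5c.
Inner input = (K'⊕ipad) ∥ m = ed e8 36 ∥ 89 6a.
Inner hash: even-index sum = 397 mod 256 = 141; odd-index sum = 369 mod 256 = 113 → 8d 71.
Outer input = (K'⊕opad) ∥ inner = 87 82 5c ∥ 8d 71.
Outer hash (tag): even-index sum = 340 mod 256 = 84; odd-index sum = 271 mod 256 = 15 → 54 0f.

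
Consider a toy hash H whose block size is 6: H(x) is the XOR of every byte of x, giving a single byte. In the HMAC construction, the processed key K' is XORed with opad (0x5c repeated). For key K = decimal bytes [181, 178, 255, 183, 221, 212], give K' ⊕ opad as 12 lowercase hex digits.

Key decimal bytes [181, 178, 255, 183, 221, 212] = b5 b2 ff b7 dd d4 is exactly B = 6 bytes: K' = b5 b2 ff b7 dd d4.
XOR each byte with 0x5c: b5⊕5c=e9, b2⊕5c=ee, ff⊕5c=a3, b7⊕5c=eb, dd⊕5c=81, d4⊕5c=88.

e9eea3eb8188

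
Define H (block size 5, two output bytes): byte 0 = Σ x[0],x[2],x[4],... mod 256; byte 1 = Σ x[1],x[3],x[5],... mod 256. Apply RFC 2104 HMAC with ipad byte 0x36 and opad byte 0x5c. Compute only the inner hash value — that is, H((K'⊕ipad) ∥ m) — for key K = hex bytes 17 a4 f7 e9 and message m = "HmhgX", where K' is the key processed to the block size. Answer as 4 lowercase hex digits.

Key hex bytes 17 a4 f7 e9 is 4 bytes ≤ B = 5; zero-pad to 5 bytes: K' = 17 a4 f7 e9 00.
K' ⊕ ipad = 21 92 c1 df 36.
Inner input = 21 92 c1 df 36 ∥ 48 6d 68 67 58.
Inner hash: even-index sum = 492 mod 256 = 236; odd-index sum = 633 mod 256 = 121 → ec 79.

ec79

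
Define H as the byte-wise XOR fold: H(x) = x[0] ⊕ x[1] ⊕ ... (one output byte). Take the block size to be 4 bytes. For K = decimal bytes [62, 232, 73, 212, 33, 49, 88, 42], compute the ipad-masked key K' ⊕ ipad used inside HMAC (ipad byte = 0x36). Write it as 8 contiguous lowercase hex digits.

1f363636

Key decimal bytes [62, 232, 73, 212, 33, 49, 88, 42] = 3e e8 49 d4 21 31 58 2a is 8 bytes > B = 4, so hash it first: H(key) = 29, then zero-pad to 4 bytes: K' = 29 00 00 00.
XOR each byte with 0x36: 29⊕36=1f, 00⊕36=36, 00⊕36=36, 00⊕36=36.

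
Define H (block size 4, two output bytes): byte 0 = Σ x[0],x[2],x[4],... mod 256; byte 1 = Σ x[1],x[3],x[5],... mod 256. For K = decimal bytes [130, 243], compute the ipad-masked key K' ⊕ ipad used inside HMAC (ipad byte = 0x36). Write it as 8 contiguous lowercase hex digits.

Key decimal bytes [130, 243] = 82 f3 is 2 bytes ≤ B = 4; zero-pad to 4 bytes: K' = 82 f3 00 00.
XOR each byte with 0x36: 82⊕36=b4, f3⊕36=c5, 00⊕36=36, 00⊕36=36.

b4c53636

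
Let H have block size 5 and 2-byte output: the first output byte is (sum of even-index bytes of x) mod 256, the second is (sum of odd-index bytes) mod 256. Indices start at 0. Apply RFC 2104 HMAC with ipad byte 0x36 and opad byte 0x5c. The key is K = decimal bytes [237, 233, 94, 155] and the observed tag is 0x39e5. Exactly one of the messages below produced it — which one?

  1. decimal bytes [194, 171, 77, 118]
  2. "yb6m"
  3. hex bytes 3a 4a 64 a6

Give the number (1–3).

3

Key decimal bytes [237, 233, 94, 155] = ed e9 5e 9b is 4 bytes ≤ B = 5; zero-pad to 5 bytes: K' = ed e9 5e 9b 00.
K' ⊕ ipad = db df 68 ad 36; K' ⊕ opad = b1 b5 02 c7 5c.
m1: inner = H(db df 68 ad 36 c2 ab 4d 76) = 9a 9b; tag = H(b1 b5 02 c7 5c 9a 9b) = aa16
m2: inner = H(db df 68 ad 36 79 62 36 6d) = 48 3b; tag = H(b1 b5 02 c7 5c 48 3b) = 4ac4
m3: inner = H(db df 68 ad 36 3a 4a 64 a6) = 69 2a; tag = H(b1 b5 02 c7 5c 69 2a) = 39e5 ← matches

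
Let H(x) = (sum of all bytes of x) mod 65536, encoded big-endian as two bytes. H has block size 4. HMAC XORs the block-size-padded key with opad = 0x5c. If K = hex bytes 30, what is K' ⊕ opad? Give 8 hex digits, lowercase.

6c5c5c5c

Key hex bytes 30 is 1 byte ≤ B = 4; zero-pad to 4 bytes: K' = 30 00 00 00.
XOR each byte with 0x5c: 30⊕5c=6c, 00⊕5c=5c, 00⊕5c=5c, 00⊕5c=5c.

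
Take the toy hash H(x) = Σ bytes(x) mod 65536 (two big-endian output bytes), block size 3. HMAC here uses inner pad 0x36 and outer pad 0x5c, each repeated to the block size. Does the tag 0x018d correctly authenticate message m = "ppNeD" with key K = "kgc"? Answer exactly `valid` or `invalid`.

valid

Key "kgc" = 6b 67 63 is exactly B = 3 bytes: K' = 6b 67 63.
K' ⊕ ipad = 5d 51 55; K' ⊕ opad = 37 3b 3f.
Inner hash: sum = 93+81+85+112+112+78+101+68 = 730 → 02 da.
Outer hash (recomputed tag): sum = 55+59+63+2+218 = 397 → 01 8d.
Recomputed tag = 018d; claimed = 018d → match.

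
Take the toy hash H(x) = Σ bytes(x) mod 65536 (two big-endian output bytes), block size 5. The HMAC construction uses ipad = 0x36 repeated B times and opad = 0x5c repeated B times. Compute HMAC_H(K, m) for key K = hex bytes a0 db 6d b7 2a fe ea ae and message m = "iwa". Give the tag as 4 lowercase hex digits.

01f1

Key hex bytes a0 db 6d b7 2a fe ea ae is 8 bytes > B = 5, so hash it first: H(key) = 05 5f, then zero-pad to 5 bytes: K' = 05 5f 00 00 00.
K' ⊕ ipad = 33 69 36 36 36.  K' ⊕ opad = 59 03 5c 5c 5c.
Inner input = (K'⊕ipad) ∥ m = 33 69 36 36 36 ∥ 69 77 61.
Inner hash: sum = 51+105+54+54+54+105+119+97 = 639 → 02 7f.
Outer input = (K'⊕opad) ∥ inner = 59 03 5c 5c 5c ∥ 02 7f.
Outer hash (tag): sum = 89+3+92+92+92+2+127 = 497 → 01 f1.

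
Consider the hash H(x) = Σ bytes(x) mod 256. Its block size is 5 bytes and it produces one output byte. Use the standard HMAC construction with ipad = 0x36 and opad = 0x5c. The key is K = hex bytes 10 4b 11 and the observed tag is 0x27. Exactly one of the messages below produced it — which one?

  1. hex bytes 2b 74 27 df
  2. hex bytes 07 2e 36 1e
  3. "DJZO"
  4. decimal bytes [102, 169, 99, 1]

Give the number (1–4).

2

Key hex bytes 10 4b 11 is 3 bytes ≤ B = 5; zero-pad to 5 bytes: K' = 10 4b 11 00 00.
K' ⊕ ipad = 26 7d 27 36 36; K' ⊕ opad = 4c 17 4d 5c 5c.
m1: inner = H(26 7d 27 36 36 2b 74 27 df) = db; tag = H(4c 17 4d 5c 5c db) = 43
m2: inner = H(26 7d 27 36 36 07 2e 36 1e) = bf; tag = H(4c 17 4d 5c 5c bf) = 27 ← matches
m3: inner = H(26 7d 27 36 36 44 4a 5a 4f) = 6d; tag = H(4c 17 4d 5c 5c 6d) = d5
m4: inner = H(26 7d 27 36 36 66 a9 63 01) = a9; tag = H(4c 17 4d 5c 5c a9) = 11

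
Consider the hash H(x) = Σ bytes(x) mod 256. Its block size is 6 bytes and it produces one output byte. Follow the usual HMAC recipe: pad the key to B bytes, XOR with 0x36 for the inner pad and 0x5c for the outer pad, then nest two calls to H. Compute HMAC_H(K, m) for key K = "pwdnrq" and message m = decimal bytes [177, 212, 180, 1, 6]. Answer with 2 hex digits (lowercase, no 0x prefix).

18

Key "pwdnrq" = 70 77 64 6e 72 71 is exactly B = 6 bytes: K' = 70 77 64 6e 72 71.
K' ⊕ ipad = 46 41 52 58 44 47.  K' ⊕ opad = 2c 2b 38 32 2e 2d.
Inner input = (K'⊕ipad) ∥ m = 46 41 52 58 44 47 ∥ b1 d4 b4 01 06.
Inner hash: sum = 70+65+82+88+68+71+177+212+180+1+6 = 1020; mod 256 = 252 → fc.
Outer input = (K'⊕opad) ∥ inner = 2c 2b 38 32 2e 2d ∥ fc.
Outer hash (tag): sum = 44+43+56+50+46+45+252 = 536; mod 256 = 24 → 18.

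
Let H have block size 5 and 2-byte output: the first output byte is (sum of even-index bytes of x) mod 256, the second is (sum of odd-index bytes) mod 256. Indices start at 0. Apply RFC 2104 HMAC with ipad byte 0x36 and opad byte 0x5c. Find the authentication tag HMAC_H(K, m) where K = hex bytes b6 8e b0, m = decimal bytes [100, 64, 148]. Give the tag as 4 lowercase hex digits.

Key hex bytes b6 8e b0 is 3 bytes ≤ B = 5; zero-pad to 5 bytes: K' = b6 8e b0 00 00.
K' ⊕ ipad = 80 b8 86 36 36.  K' ⊕ opad = ea d2 ec 5c 5c.
Inner input = (K'⊕ipad) ∥ m = 80 b8 86 36 36 ∥ 64 40 94.
Inner hash: even-index sum = 380 mod 256 = 124; odd-index sum = 486 mod 256 = 230 → 7c e6.
Outer input = (K'⊕opad) ∥ inner = ea d2 ec 5c 5c ∥ 7c e6.
Outer hash (tag): even-index sum = 792 mod 256 = 24; odd-index sum = 426 mod 256 = 170 → 18 aa.

18aa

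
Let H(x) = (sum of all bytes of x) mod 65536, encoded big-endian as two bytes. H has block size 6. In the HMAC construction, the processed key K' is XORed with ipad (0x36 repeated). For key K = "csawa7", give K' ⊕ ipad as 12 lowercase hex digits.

Key "csawa7" = 63 73 61 77 61 37 is exactly B = 6 bytes: K' = 63 73 61 77 61 37.
XOR each byte with 0x36: 63⊕36=55, 73⊕36=45, 61⊕36=57, 77⊕36=41, 61⊕36=57, 37⊕36=01.

554557415701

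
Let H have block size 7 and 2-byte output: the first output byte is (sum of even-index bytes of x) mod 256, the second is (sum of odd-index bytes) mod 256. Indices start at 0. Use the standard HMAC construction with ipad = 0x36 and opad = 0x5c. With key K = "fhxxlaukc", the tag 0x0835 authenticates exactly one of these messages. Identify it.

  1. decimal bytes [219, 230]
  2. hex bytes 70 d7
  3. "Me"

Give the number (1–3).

2

Key "fhxxlaukc" = 66 68 78 78 6c 61 75 6b 63 is 9 bytes > B = 7, so hash it first: H(key) = 22 ac, then zero-pad to 7 bytes: K' = 22 ac 00 00 00 00 00.
K' ⊕ ipad = 14 9a 36 36 36 36 36; K' ⊕ opad = 7e f0 5c 5c 5c 5c 5c.
m1: inner = H(14 9a 36 36 36 36 36 db e6) = 9c e1; tag = H(7e f0 5c 5c 5c 5c 5c 9c e1) = 7344
m2: inner = H(14 9a 36 36 36 36 36 70 d7) = 8d 76; tag = H(7e f0 5c 5c 5c 5c 5c 8d 76) = 0835 ← matches
m3: inner = H(14 9a 36 36 36 36 36 4d 65) = 1b 53; tag = H(7e f0 5c 5c 5c 5c 5c 1b 53) = e5c3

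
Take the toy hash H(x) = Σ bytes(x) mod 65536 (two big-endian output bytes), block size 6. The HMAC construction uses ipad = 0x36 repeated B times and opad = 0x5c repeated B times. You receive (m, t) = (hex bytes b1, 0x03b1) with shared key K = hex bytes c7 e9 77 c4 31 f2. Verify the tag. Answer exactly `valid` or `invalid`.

Key hex bytes c7 e9 77 c4 31 f2 is exactly B = 6 bytes: K' = c7 e9 77 c4 31 f2.
K' ⊕ ipad = f1 df 41 f2 07 c4; K' ⊕ opad = 9b b5 2b 98 6d ae.
Inner hash: sum = 241+223+65+242+7+196+177 = 1151 → 04 7f.
Outer hash (recomputed tag): sum = 155+181+43+152+109+174+4+127 = 945 → 03 b1.
Recomputed tag = 03b1; claimed = 03b1 → match.

valid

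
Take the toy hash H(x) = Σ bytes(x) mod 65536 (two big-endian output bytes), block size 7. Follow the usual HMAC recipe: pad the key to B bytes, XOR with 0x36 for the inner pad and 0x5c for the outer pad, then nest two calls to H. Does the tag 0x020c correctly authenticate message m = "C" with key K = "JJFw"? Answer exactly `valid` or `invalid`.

Key "JJFw" = 4a 4a 46 77 is 4 bytes ≤ B = 7; zero-pad to 7 bytes: K' = 4a 4a 46 77 00 00 00.
K' ⊕ ipad = 7c 7c 70 41 36 36 36; K' ⊕ opad = 16 16 1a 2b 5c 5c 5c.
Inner hash: sum = 124+124+112+65+54+54+54+67 = 654 → 02 8e.
Outer hash (recomputed tag): sum = 22+22+26+43+92+92+92+2+142 = 533 → 02 15.
Recomputed tag = 0215; claimed = 020c → mismatch.

invalid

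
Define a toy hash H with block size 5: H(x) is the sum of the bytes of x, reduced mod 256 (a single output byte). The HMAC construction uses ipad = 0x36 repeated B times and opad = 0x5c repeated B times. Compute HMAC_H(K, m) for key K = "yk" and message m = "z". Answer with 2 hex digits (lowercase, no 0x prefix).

38

Key "yk" = 79 6b is 2 bytes ≤ B = 5; zero-pad to 5 bytes: K' = 79 6b 00 00 00.
K' ⊕ ipad = 4f 5d 36 36 36.  K' ⊕ opad = 25 37 5c 5c 5c.
Inner input = (K'⊕ipad) ∥ m = 4f 5d 36 36 36 ∥ 7a.
Inner hash: sum = 79+93+54+54+54+122 = 456; mod 256 = 200 → c8.
Outer input = (K'⊕opad) ∥ inner = 25 37 5c 5c 5c ∥ c8.
Outer hash (tag): sum = 37+55+92+92+92+200 = 568; mod 256 = 56 → 38.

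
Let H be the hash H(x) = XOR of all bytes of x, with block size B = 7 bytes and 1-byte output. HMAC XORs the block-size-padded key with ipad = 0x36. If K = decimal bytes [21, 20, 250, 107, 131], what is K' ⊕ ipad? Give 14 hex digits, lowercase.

2322cc5db53636

Key decimal bytes [21, 20, 250, 107, 131] = 15 14 fa 6b 83 is 5 bytes ≤ B = 7; zero-pad to 7 bytes: K' = 15 14 fa 6b 83 00 00.
XOR each byte with 0x36: 15⊕36=23, 14⊕36=22, fa⊕36=cc, 6b⊕36=5d, 83⊕36=b5, 00⊕36=36, 00⊕36=36.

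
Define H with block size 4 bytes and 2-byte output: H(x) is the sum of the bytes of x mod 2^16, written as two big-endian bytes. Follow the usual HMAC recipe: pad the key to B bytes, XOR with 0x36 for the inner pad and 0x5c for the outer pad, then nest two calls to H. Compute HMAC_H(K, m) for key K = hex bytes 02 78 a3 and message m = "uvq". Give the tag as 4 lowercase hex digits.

0288

Key hex bytes 02 78 a3 is 3 bytes ≤ B = 4; zero-pad to 4 bytes: K' = 02 78 a3 00.
K' ⊕ ipad = 34 4e 95 36.  K' ⊕ opad = 5e 24 ff 5c.
Inner input = (K'⊕ipad) ∥ m = 34 4e 95 36 ∥ 75 76 71.
Inner hash: sum = 52+78+149+54+117+118+113 = 681 → 02 a9.
Outer input = (K'⊕opad) ∥ inner = 5e 24 ff 5c ∥ 02 a9.
Outer hash (tag): sum = 94+36+255+92+2+169 = 648 → 02 88.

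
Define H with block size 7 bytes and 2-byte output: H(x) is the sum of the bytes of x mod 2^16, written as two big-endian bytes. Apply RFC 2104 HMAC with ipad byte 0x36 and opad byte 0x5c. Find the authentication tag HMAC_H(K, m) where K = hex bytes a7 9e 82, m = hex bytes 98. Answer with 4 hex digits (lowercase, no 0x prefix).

Key hex bytes a7 9e 82 is 3 bytes ≤ B = 7; zero-pad to 7 bytes: K' = a7 9e 82 00 00 00 00.
K' ⊕ ipad = 91 a8 b4 36 36 36 36.  K' ⊕ opad = fb c2 de 5c 5c 5c 5c.
Inner input = (K'⊕ipad) ∥ m = 91 a8 b4 36 36 36 36 ∥ 98.
Inner hash: sum = 145+168+180+54+54+54+54+152 = 861 → 03 5d.
Outer input = (K'⊕opad) ∥ inner = fb c2 de 5c 5c 5c 5c ∥ 03 5d.
Outer hash (tag): sum = 251+194+222+92+92+92+92+3+93 = 1131 → 04 6b.

046b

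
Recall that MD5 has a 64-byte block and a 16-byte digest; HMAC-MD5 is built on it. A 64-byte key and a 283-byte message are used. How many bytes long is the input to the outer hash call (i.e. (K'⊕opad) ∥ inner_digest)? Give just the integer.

80

Key is 64 ≤ 64 bytes, zero-padded: |K'| = 64.
Outer input = (K'⊕opad) ∥ H(inner) → 64 + 16 = 80 bytes.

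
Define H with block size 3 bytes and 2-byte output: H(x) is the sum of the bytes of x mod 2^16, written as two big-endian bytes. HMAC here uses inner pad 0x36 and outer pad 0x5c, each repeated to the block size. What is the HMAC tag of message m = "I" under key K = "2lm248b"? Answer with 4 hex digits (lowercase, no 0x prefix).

Key "2lm248b" = 32 6c 6d 32 34 38 62 is 7 bytes > B = 3, so hash it first: H(key) = 02 0b, then zero-pad to 3 bytes: K' = 02 0b 00.
K' ⊕ ipad = 34 3d 36.  K' ⊕ opad = 5e 57 5c.
Inner input = (K'⊕ipad) ∥ m = 34 3d 36 ∥ 49.
Inner hash: sum = 52+61+54+73 = 240 → 00 f0.
Outer input = (K'⊕opad) ∥ inner = 5e 57 5c ∥ 00 f0.
Outer hash (tag): sum = 94+87+92+0+240 = 513 → 02 01.

0201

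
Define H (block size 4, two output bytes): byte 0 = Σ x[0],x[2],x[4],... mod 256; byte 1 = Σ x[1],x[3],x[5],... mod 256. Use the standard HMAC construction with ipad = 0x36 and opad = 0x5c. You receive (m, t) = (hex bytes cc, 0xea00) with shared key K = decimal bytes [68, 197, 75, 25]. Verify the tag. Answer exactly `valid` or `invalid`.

valid

Key decimal bytes [68, 197, 75, 25] = 44 c5 4b 19 is exactly B = 4 bytes: K' = 44 c5 4b 19.
K' ⊕ ipad = 72 f3 7d 2f; K' ⊕ opad = 18 99 17 45.
Inner hash: even-index sum = 443 mod 256 = 187; odd-index sum = 290 mod 256 = 34 → bb 22.
Outer hash (recomputed tag): even-index sum = 234 mod 256 = 234; odd-index sum = 256 mod 256 = 0 → ea 00.
Recomputed tag = ea00; claimed = ea00 → match.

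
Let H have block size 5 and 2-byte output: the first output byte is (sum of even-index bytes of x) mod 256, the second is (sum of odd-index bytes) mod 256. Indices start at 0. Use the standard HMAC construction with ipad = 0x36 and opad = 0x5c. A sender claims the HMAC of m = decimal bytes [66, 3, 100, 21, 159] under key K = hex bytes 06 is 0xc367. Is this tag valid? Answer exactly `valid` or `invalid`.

Key hex bytes 06 is 1 byte ≤ B = 5; zero-pad to 5 bytes: K' = 06 00 00 00 00.
K' ⊕ ipad = 30 36 36 36 36; K' ⊕ opad = 5a 5c 5c 5c 5c.
Inner hash: even-index sum = 180 mod 256 = 180; odd-index sum = 433 mod 256 = 177 → b4 b1.
Outer hash (recomputed tag): even-index sum = 451 mod 256 = 195; odd-index sum = 364 mod 256 = 108 → c3 6c.
Recomputed tag = c36c; claimed = c367 → mismatch.

invalid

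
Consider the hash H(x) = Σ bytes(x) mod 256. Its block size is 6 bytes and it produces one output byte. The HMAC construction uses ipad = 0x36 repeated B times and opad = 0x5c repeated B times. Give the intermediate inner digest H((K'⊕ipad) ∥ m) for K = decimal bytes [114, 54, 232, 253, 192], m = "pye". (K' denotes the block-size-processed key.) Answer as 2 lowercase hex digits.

Key decimal bytes [114, 54, 232, 253, 192] = 72 36 e8 fd c0 is 5 bytes ≤ B = 6; zero-pad to 6 bytes: K' = 72 36 e8 fd c0 00.
K' ⊕ ipad = 44 00 de cb f6 36.
Inner input = 44 00 de cb f6 36 ∥ 70 79 65.
Inner hash: sum = 68+0+222+203+246+54+112+121+101 = 1127; mod 256 = 103 → 67.

67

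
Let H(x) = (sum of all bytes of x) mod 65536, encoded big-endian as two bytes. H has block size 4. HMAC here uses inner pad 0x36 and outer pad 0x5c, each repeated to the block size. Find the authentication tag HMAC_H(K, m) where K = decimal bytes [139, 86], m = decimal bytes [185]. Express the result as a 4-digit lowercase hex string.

01dd

Key decimal bytes [139, 86] = 8b 56 is 2 bytes ≤ B = 4; zero-pad to 4 bytes: K' = 8b 56 00 00.
K' ⊕ ipad = bd 60 36 36.  K' ⊕ opad = d7 0a 5c 5c.
Inner input = (K'⊕ipad) ∥ m = bd 60 36 36 ∥ b9.
Inner hash: sum = 189+96+54+54+185 = 578 → 02 42.
Outer input = (K'⊕opad) ∥ inner = d7 0a 5c 5c ∥ 02 42.
Outer hash (tag): sum = 215+10+92+92+2+66 = 477 → 01 dd.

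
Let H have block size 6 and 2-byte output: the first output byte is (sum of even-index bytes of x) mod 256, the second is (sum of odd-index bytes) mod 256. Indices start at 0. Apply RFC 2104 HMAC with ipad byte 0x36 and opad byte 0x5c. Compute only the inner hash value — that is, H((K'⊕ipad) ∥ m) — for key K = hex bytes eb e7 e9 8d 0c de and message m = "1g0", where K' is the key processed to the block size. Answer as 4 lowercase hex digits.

57db

Key hex bytes eb e7 e9 8d 0c de is exactly B = 6 bytes: K' = eb e7 e9 8d 0c de.
K' ⊕ ipad = dd d1 df bb 3a e8.
Inner input = dd d1 df bb 3a e8 ∥ 31 67 30.
Inner hash: even-index sum = 599 mod 256 = 87; odd-index sum = 731 mod 256 = 219 → 57 db.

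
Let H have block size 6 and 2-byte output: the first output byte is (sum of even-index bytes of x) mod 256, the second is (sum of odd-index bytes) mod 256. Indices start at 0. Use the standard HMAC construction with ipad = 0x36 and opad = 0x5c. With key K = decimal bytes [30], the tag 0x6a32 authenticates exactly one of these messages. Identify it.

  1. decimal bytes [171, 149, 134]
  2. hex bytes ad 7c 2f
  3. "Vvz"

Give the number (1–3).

2

Key decimal bytes [30] = 1e is 1 byte ≤ B = 6; zero-pad to 6 bytes: K' = 1e 00 00 00 00 00.
K' ⊕ ipad = 28 36 36 36 36 36; K' ⊕ opad = 42 5c 5c 5c 5c 5c.
m1: inner = H(28 36 36 36 36 36 ab 95 86) = c5 37; tag = H(42 5c 5c 5c 5c 5c c5 37) = bf4b
m2: inner = H(28 36 36 36 36 36 ad 7c 2f) = 70 1e; tag = H(42 5c 5c 5c 5c 5c 70 1e) = 6a32 ← matches
m3: inner = H(28 36 36 36 36 36 56 76 7a) = 64 18; tag = H(42 5c 5c 5c 5c 5c 64 18) = 5e2c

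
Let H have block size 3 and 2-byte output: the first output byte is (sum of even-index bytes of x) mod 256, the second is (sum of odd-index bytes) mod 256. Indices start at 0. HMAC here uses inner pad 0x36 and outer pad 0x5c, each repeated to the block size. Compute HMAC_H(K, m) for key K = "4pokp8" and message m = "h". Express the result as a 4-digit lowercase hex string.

Key "4pokp8" = 34 70 6f 6b 70 38 is 6 bytes > B = 3, so hash it first: H(key) = 13 13, then zero-pad to 3 bytes: K' = 13 13 00.
K' ⊕ ipad = 25 25 36.  K' ⊕ opad = 4f 4f 5c.
Inner input = (K'⊕ipad) ∥ m = 25 25 36 ∥ 68.
Inner hash: even-index sum = 91 mod 256 = 91; odd-index sum = 141 mod 256 = 141 → 5b 8d.
Outer input = (K'⊕opad) ∥ inner = 4f 4f 5c ∥ 5b 8d.
Outer hash (tag): even-index sum = 312 mod 256 = 56; odd-index sum = 170 mod 256 = 170 → 38 aa.

38aa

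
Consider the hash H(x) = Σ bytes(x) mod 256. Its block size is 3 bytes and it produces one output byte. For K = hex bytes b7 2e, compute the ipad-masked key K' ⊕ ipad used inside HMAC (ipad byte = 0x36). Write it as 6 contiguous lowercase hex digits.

811836

Key hex bytes b7 2e is 2 bytes ≤ B = 3; zero-pad to 3 bytes: K' = b7 2e 00.
XOR each byte with 0x36: b7⊕36=81, 2e⊕36=18, 00⊕36=36.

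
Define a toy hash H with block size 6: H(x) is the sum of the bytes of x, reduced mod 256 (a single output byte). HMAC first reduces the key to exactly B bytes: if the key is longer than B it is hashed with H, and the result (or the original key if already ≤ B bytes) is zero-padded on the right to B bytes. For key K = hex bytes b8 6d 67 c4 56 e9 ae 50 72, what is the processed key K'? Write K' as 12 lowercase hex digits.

ff0000000000

|K| = 9 > B = 6, so first hash the key.
H(K): sum = 184+109+103+196+86+233+174+80+114 = 1279; mod 256 = 255 → ff.
Zero-pad H(K) = ff to 6 bytes: K' = ff 00 00 00 00 00.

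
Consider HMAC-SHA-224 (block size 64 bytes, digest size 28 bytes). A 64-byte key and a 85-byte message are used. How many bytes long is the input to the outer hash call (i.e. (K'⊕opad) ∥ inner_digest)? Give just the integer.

92

Key is 64 ≤ 64 bytes, zero-padded: |K'| = 64.
Outer input = (K'⊕opad) ∥ H(inner) → 64 + 28 = 92 bytes.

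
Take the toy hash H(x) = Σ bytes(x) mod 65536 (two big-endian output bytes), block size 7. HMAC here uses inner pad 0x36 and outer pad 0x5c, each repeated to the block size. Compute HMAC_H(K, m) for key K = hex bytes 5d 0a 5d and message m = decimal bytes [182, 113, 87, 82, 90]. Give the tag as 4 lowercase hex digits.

01e0

Key hex bytes 5d 0a 5d is 3 bytes ≤ B = 7; zero-pad to 7 bytes: K' = 5d 0a 5d 00 00 00 00.
K' ⊕ ipad = 6b 3c 6b 36 36 36 36.  K' ⊕ opad = 01 56 01 5c 5c 5c 5c.
Inner input = (K'⊕ipad) ∥ m = 6b 3c 6b 36 36 36 36 ∥ b6 71 57 52 5a.
Inner hash: sum = 107+60+107+54+54+54+54+182+113+87+82+90 = 1044 → 04 14.
Outer input = (K'⊕opad) ∥ inner = 01 56 01 5c 5c 5c 5c ∥ 04 14.
Outer hash (tag): sum = 1+86+1+92+92+92+92+4+20 = 480 → 01 e0.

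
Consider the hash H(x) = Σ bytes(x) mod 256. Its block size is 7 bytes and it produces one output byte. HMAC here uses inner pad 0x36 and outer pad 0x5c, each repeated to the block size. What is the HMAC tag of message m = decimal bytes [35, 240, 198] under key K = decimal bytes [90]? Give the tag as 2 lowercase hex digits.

Key decimal bytes [90] = 5a is 1 byte ≤ B = 7; zero-pad to 7 bytes: K' = 5a 00 00 00 00 00 00.
K' ⊕ ipad = 6c 36 36 36 36 36 36.  K' ⊕ opad = 06 5c 5c 5c 5c 5c 5c.
Inner input = (K'⊕ipad) ∥ m = 6c 36 36 36 36 36 36 ∥ 23 f0 c6.
Inner hash: sum = 108+54+54+54+54+54+54+35+240+198 = 905; mod 256 = 137 → 89.
Outer input = (K'⊕opad) ∥ inner = 06 5c 5c 5c 5c 5c 5c ∥ 89.
Outer hash (tag): sum = 6+92+92+92+92+92+92+137 = 695; mod 256 = 183 → b7.

b7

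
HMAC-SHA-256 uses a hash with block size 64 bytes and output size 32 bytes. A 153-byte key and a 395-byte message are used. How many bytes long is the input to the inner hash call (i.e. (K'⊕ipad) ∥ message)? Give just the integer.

Key is 153 > 64 bytes, so it is hashed to 32 bytes then zero-padded to 64: |K'| = 64.
Inner input = (K'⊕ipad) ∥ m → 64 + 395 = 459 bytes.

459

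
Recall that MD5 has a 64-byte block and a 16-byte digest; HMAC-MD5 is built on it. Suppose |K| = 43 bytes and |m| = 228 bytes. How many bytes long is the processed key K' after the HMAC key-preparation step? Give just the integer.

Key is 43 ≤ 64 bytes, zero-padded: |K'| = 64.

64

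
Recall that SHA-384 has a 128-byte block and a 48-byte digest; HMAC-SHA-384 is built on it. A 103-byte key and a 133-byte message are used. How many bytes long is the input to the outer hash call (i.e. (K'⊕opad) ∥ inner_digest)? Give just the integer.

176

Key is 103 ≤ 128 bytes, zero-padded: |K'| = 128.
Outer input = (K'⊕opad) ∥ H(inner) → 128 + 48 = 176 bytes.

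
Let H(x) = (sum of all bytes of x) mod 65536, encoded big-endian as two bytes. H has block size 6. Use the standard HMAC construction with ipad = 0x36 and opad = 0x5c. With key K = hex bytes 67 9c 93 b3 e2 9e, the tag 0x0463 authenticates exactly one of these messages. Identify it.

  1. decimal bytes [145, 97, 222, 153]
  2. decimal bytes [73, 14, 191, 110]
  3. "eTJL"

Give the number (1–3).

Key hex bytes 67 9c 93 b3 e2 9e is exactly B = 6 bytes: K' = 67 9c 93 b3 e2 9e.
K' ⊕ ipad = 51 aa a5 85 d4 a8; K' ⊕ opad = 3b c0 cf ef be c2.
m1: inner = H(51 aa a5 85 d4 a8 91 61 de 99) = 06 0a; tag = H(3b c0 cf ef be c2 06 0a) = 0449
m2: inner = H(51 aa a5 85 d4 a8 49 0e bf 6e) = 05 25; tag = H(3b c0 cf ef be c2 05 25) = 0463 ← matches
m3: inner = H(51 aa a5 85 d4 a8 65 54 4a 4c) = 04 f0; tag = H(3b c0 cf ef be c2 04 f0) = 052d

2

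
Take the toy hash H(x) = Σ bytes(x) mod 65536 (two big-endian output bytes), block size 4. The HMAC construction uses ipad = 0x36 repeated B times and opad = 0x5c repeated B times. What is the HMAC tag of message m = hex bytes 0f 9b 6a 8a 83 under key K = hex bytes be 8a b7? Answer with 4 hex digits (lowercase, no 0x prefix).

Key hex bytes be 8a b7 is 3 bytes ≤ B = 4; zero-pad to 4 bytes: K' = be 8a b7 00.
K' ⊕ ipad = 88 bc 81 36.  K' ⊕ opad = e2 d6 eb 5c.
Inner input = (K'⊕ipad) ∥ m = 88 bc 81 36 ∥ 0f 9b 6a 8a 83.
Inner hash: sum = 136+188+129+54+15+155+106+138+131 = 1052 → 04 1c.
Outer input = (K'⊕opad) ∥ inner = e2 d6 eb 5c ∥ 04 1c.
Outer hash (tag): sum = 226+214+235+92+4+28 = 799 → 03 1f.

031f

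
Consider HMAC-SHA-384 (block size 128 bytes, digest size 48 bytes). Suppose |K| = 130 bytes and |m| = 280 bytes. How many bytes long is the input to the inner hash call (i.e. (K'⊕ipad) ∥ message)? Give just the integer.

Key is 130 > 128 bytes, so it is hashed to 48 bytes then zero-padded to 128: |K'| = 128.
Inner input = (K'⊕ipad) ∥ m → 128 + 280 = 408 bytes.

408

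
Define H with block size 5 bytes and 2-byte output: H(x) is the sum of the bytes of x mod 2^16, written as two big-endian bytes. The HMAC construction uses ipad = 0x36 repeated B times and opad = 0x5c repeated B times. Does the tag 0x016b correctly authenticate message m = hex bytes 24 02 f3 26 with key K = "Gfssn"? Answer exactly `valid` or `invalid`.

Key "Gfssn" = 47 66 73 73 6e is exactly B = 5 bytes: K' = 47 66 73 73 6e.
K' ⊕ ipad = 71 50 45 45 58; K' ⊕ opad = 1b 3a 2f 2f 32.
Inner hash: sum = 113+80+69+69+88+36+2+243+38 = 738 → 02 e2.
Outer hash (recomputed tag): sum = 27+58+47+47+50+2+226 = 457 → 01 c9.
Recomputed tag = 01c9; claimed = 016b → mismatch.

invalid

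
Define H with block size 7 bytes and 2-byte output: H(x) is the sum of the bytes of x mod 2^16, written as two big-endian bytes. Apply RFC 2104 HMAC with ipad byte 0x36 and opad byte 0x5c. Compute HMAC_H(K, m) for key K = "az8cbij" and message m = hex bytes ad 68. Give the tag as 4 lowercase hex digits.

Key "az8cbij" = 61 7a 38 63 62 69 6a is exactly B = 7 bytes: K' = 61 7a 38 63 62 69 6a.
K' ⊕ ipad = 57 4c 0e 55 54 5f 5c.  K' ⊕ opad = 3d 26 64 3f 3e 35 36.
Inner input = (K'⊕ipad) ∥ m = 57 4c 0e 55 54 5f 5c ∥ ad 68.
Inner hash: sum = 87+76+14+85+84+95+92+173+104 = 810 → 03 2a.
Outer input = (K'⊕opad) ∥ inner = 3d 26 64 3f 3e 35 36 ∥ 03 2a.
Outer hash (tag): sum = 61+38+100+63+62+53+54+3+42 = 476 → 01 dc.

01dc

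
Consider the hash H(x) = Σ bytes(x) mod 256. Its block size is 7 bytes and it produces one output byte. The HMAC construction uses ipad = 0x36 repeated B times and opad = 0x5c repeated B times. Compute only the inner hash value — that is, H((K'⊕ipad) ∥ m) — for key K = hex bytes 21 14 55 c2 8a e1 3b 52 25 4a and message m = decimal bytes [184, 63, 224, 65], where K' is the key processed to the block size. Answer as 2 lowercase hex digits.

e1

Key hex bytes 21 14 55 c2 8a e1 3b 52 25 4a is 10 bytes > B = 7, so hash it first: H(key) = b3, then zero-pad to 7 bytes: K' = b3 00 00 00 00 00 00.
K' ⊕ ipad = 85 36 36 36 36 36 36.
Inner input = 85 36 36 36 36 36 36 ∥ b8 3f e0 41.
Inner hash: sum = 133+54+54+54+54+54+54+184+63+224+65 = 993; mod 256 = 225 → e1.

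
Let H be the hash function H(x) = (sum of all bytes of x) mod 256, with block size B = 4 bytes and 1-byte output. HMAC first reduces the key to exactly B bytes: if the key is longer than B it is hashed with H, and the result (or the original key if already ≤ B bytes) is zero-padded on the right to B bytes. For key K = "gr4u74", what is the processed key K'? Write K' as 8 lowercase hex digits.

ed000000

|K| = 6 > B = 4, so first hash the key.
H(K): sum = 103+114+52+117+55+52 = 493; mod 256 = 237 → ed.
Zero-pad H(K) = ed to 4 bytes: K' = ed 00 00 00.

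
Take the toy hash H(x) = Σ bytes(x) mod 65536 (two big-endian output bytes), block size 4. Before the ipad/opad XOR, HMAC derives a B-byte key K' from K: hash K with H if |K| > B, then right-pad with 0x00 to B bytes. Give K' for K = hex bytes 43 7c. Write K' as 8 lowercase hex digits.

Key hex bytes 43 7c is 2 bytes ≤ B = 4; zero-pad to 4 bytes: K' = 43 7c 00 00.

437c0000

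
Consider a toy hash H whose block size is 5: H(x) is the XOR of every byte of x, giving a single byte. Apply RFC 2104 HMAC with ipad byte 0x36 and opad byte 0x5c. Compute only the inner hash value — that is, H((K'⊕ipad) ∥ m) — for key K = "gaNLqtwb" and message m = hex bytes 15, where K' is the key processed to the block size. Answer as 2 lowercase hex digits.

37

Key "gaNLqtwb" = 67 61 4e 4c 71 74 77 62 is 8 bytes > B = 5, so hash it first: H(key) = 14, then zero-pad to 5 bytes: K' = 14 00 00 00 00.
K' ⊕ ipad = 22 36 36 36 36.
Inner input = 22 36 36 36 36 ∥ 15.
Inner hash: XOR 22⊕36⊕36⊕36⊕36⊕15 = 37.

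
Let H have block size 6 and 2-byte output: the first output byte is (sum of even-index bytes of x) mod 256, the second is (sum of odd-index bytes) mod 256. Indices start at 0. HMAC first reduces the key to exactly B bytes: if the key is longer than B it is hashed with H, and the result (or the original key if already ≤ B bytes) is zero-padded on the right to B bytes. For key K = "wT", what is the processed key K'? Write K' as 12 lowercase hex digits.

775400000000

Key "wT" = 77 54 is 2 bytes ≤ B = 6; zero-pad to 6 bytes: K' = 77 54 00 00 00 00.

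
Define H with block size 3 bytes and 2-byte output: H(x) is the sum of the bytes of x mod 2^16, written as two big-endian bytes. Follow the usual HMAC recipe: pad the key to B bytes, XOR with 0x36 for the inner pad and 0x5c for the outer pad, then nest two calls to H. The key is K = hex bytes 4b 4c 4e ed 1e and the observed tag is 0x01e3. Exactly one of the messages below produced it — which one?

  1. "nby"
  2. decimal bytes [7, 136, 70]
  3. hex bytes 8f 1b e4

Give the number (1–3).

1

Key hex bytes 4b 4c 4e ed 1e is 5 bytes > B = 3, so hash it first: H(key) = 01 f0, then zero-pad to 3 bytes: K' = 01 f0 00.
K' ⊕ ipad = 37 c6 36; K' ⊕ opad = 5d ac 5c.
m1: inner = H(37 c6 36 6e 62 79) = 02 7c; tag = H(5d ac 5c 02 7c) = 01e3 ← matches
m2: inner = H(37 c6 36 07 88 46) = 02 08; tag = H(5d ac 5c 02 08) = 016f
m3: inner = H(37 c6 36 8f 1b e4) = 02 c1; tag = H(5d ac 5c 02 c1) = 0228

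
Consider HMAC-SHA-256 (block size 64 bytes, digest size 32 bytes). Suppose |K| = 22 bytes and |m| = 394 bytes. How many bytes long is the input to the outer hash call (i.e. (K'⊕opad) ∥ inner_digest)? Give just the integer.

96

Key is 22 ≤ 64 bytes, zero-padded: |K'| = 64.
Outer input = (K'⊕opad) ∥ H(inner) → 64 + 32 = 96 bytes.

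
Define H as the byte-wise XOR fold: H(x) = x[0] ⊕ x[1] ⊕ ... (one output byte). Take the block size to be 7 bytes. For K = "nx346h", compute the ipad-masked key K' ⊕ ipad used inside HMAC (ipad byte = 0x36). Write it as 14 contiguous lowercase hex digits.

584e0502005e36

Key "nx346h" = 6e 78 33 34 36 68 is 6 bytes ≤ B = 7; zero-pad to 7 bytes: K' = 6e 78 33 34 36 68 00.
XOR each byte with 0x36: 6e⊕36=58, 78⊕36=4e, 33⊕36=05, 34⊕36=02, 36⊕36=00, 68⊕36=5e, 00⊕36=36.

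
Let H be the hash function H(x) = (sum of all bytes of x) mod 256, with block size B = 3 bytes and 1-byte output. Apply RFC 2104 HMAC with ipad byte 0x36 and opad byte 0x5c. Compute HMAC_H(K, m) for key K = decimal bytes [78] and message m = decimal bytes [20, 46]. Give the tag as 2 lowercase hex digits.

Key decimal bytes [78] = 4e is 1 byte ≤ B = 3; zero-pad to 3 bytes: K' = 4e 00 00.
K' ⊕ ipad = 78 36 36.  K' ⊕ opad = 12 5c 5c.
Inner input = (K'⊕ipad) ∥ m = 78 36 36 ∥ 14 2e.
Inner hash: sum = 120+54+54+20+46 = 294; mod 256 = 38 → 26.
Outer input = (K'⊕opad) ∥ inner = 12 5c 5c ∥ 26.
Outer hash (tag): sum = 18+92+92+38 = 240 → f0.

f0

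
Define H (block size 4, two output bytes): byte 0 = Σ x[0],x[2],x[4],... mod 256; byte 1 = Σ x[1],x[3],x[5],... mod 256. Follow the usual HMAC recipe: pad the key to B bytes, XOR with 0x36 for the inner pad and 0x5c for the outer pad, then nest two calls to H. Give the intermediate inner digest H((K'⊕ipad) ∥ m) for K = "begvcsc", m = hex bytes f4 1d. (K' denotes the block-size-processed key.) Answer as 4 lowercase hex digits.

e3cb

Key "begvcsc" = 62 65 67 76 63 73 63 is 7 bytes > B = 4, so hash it first: H(key) = 8f 4e, then zero-pad to 4 bytes: K' = 8f 4e 00 00.
K' ⊕ ipad = b9 78 36 36.
Inner input = b9 78 36 36 ∥ f4 1d.
Inner hash: even-index sum = 483 mod 256 = 227; odd-index sum = 203 mod 256 = 203 → e3 cb.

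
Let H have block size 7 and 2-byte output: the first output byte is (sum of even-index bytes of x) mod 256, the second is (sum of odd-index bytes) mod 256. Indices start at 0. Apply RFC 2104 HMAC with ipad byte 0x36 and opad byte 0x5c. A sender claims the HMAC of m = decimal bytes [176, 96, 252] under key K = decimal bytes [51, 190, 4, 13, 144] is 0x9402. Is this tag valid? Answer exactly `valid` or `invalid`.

valid

Key decimal bytes [51, 190, 4, 13, 144] = 33 be 04 0d 90 is 5 bytes ≤ B = 7; zero-pad to 7 bytes: K' = 33 be 04 0d 90 00 00.
K' ⊕ ipad = 05 88 32 3b a6 36 36; K' ⊕ opad = 6f e2 58 51 cc 5c 5c.
Inner hash: even-index sum = 371 mod 256 = 115; odd-index sum = 677 mod 256 = 165 → 73 a5.
Outer hash (recomputed tag): even-index sum = 660 mod 256 = 148; odd-index sum = 514 mod 256 = 2 → 94 02.
Recomputed tag = 9402; claimed = 9402 → match.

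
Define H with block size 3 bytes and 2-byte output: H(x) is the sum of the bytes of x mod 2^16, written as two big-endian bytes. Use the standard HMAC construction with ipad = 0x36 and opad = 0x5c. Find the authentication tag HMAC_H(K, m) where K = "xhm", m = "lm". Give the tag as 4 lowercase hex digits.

016a

Key "xhm" = 78 68 6d is exactly B = 3 bytes: K' = 78 68 6d.
K' ⊕ ipad = 4e 5e 5b.  K' ⊕ opad = 24 34 31.
Inner input = (K'⊕ipad) ∥ m = 4e 5e 5b ∥ 6c 6d.
Inner hash: sum = 78+94+91+108+109 = 480 → 01 e0.
Outer input = (K'⊕opad) ∥ inner = 24 34 31 ∥ 01 e0.
Outer hash (tag): sum = 36+52+49+1+224 = 362 → 01 6a.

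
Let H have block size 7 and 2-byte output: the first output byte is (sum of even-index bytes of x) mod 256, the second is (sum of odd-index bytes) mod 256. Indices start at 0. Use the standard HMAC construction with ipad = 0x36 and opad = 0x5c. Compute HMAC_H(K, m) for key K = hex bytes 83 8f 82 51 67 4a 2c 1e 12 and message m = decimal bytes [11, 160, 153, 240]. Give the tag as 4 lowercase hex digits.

989a

Key hex bytes 83 8f 82 51 67 4a 2c 1e 12 is 9 bytes > B = 7, so hash it first: H(key) = aa 48, then zero-pad to 7 bytes: K' = aa 48 00 00 00 00 00.
K' ⊕ ipad = 9c 7e 36 36 36 36 36.  K' ⊕ opad = f6 14 5c 5c 5c 5c 5c.
Inner input = (K'⊕ipad) ∥ m = 9c 7e 36 36 36 36 36 ∥ 0b a0 99 f0.
Inner hash: even-index sum = 718 mod 256 = 206; odd-index sum = 398 mod 256 = 142 → ce 8e.
Outer input = (K'⊕opad) ∥ inner = f6 14 5c 5c 5c 5c 5c ∥ ce 8e.
Outer hash (tag): even-index sum = 664 mod 256 = 152; odd-index sum = 410 mod 256 = 154 → 98 9a.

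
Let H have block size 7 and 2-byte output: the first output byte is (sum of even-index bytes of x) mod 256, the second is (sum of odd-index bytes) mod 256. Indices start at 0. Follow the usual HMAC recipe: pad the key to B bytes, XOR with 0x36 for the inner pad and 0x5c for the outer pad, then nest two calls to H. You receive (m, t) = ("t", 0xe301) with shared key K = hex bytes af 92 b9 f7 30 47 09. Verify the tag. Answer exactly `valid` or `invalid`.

Key hex bytes af 92 b9 f7 30 47 09 is exactly B = 7 bytes: K' = af 92 b9 f7 30 47 09.
K' ⊕ ipad = 99 a4 8f c1 06 71 3f; K' ⊕ opad = f3 ce e5 ab 6c 1b 55.
Inner hash: even-index sum = 365 mod 256 = 109; odd-index sum = 586 mod 256 = 74 → 6d 4a.
Outer hash (recomputed tag): even-index sum = 739 mod 256 = 227; odd-index sum = 513 mod 256 = 1 → e3 01.
Recomputed tag = e301; claimed = e301 → match.

valid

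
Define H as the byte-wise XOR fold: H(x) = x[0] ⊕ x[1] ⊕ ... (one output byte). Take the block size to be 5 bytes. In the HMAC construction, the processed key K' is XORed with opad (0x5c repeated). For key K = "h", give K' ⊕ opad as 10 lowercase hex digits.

345c5c5c5c

Key "h" = 68 is 1 byte ≤ B = 5; zero-pad to 5 bytes: K' = 68 00 00 00 00.
XOR each byte with 0x5c: 68⊕5c=34, 00⊕5c=5c, 00⊕5c=5c, 00⊕5c=5c, 00⊕5c=5c.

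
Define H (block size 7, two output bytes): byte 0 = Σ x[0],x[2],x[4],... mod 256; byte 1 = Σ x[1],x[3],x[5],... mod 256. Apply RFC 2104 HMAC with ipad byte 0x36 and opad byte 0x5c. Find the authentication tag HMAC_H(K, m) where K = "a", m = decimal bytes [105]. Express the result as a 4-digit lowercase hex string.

5c0d

Key "a" = 61 is 1 byte ≤ B = 7; zero-pad to 7 bytes: K' = 61 00 00 00 00 00 00.
K' ⊕ ipad = 57 36 36 36 36 36 36.  K' ⊕ opad = 3d 5c 5c 5c 5c 5c 5c.
Inner input = (K'⊕ipad) ∥ m = 57 36 36 36 36 36 36 ∥ 69.
Inner hash: even-index sum = 249 mod 256 = 249; odd-index sum = 267 mod 256 = 11 → f9 0b.
Outer input = (K'⊕opad) ∥ inner = 3d 5c 5c 5c 5c 5c 5c ∥ f9 0b.
Outer hash (tag): even-index sum = 348 mod 256 = 92; odd-index sum = 525 mod 256 = 13 → 5c 0d.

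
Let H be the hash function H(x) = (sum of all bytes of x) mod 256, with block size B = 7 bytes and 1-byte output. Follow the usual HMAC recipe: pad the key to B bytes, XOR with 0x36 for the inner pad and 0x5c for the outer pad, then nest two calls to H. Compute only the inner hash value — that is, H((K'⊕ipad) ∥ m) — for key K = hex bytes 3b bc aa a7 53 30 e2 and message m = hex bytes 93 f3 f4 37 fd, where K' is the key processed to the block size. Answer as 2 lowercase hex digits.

b1

Key hex bytes 3b bc aa a7 53 30 e2 is exactly B = 7 bytes: K' = 3b bc aa a7 53 30 e2.
K' ⊕ ipad = 0d 8a 9c 91 65 06 d4.
Inner input = 0d 8a 9c 91 65 06 d4 ∥ 93 f3 f4 37 fd.
Inner hash: sum = 13+138+156+145+101+6+212+147+243+244+55+253 = 1713; mod 256 = 177 → b1.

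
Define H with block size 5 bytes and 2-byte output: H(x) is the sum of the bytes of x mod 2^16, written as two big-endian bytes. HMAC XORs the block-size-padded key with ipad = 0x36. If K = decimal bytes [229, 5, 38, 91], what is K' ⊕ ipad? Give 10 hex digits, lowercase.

d333106d36

Key decimal bytes [229, 5, 38, 91] = e5 05 26 5b is 4 bytes ≤ B = 5; zero-pad to 5 bytes: K' = e5 05 26 5b 00.
XOR each byte with 0x36: e5⊕36=d3, 05⊕36=33, 26⊕36=10, 5b⊕36=6d, 00⊕36=36.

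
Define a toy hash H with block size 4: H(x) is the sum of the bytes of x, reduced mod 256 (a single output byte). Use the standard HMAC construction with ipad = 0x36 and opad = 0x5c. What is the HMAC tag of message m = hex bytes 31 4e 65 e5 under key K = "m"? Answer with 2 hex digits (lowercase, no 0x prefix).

Key "m" = 6d is 1 byte ≤ B = 4; zero-pad to 4 bytes: K' = 6d 00 00 00.
K' ⊕ ipad = 5b 36 36 36.  K' ⊕ opad = 31 5c 5c 5c.
Inner input = (K'⊕ipad) ∥ m = 5b 36 36 36 ∥ 31 4e 65 e5.
Inner hash: sum = 91+54+54+54+49+78+101+229 = 710; mod 256 = 198 → c6.
Outer input = (K'⊕opad) ∥ inner = 31 5c 5c 5c ∥ c6.
Outer hash (tag): sum = 49+92+92+92+198 = 523; mod 256 = 11 → 0b.

0b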